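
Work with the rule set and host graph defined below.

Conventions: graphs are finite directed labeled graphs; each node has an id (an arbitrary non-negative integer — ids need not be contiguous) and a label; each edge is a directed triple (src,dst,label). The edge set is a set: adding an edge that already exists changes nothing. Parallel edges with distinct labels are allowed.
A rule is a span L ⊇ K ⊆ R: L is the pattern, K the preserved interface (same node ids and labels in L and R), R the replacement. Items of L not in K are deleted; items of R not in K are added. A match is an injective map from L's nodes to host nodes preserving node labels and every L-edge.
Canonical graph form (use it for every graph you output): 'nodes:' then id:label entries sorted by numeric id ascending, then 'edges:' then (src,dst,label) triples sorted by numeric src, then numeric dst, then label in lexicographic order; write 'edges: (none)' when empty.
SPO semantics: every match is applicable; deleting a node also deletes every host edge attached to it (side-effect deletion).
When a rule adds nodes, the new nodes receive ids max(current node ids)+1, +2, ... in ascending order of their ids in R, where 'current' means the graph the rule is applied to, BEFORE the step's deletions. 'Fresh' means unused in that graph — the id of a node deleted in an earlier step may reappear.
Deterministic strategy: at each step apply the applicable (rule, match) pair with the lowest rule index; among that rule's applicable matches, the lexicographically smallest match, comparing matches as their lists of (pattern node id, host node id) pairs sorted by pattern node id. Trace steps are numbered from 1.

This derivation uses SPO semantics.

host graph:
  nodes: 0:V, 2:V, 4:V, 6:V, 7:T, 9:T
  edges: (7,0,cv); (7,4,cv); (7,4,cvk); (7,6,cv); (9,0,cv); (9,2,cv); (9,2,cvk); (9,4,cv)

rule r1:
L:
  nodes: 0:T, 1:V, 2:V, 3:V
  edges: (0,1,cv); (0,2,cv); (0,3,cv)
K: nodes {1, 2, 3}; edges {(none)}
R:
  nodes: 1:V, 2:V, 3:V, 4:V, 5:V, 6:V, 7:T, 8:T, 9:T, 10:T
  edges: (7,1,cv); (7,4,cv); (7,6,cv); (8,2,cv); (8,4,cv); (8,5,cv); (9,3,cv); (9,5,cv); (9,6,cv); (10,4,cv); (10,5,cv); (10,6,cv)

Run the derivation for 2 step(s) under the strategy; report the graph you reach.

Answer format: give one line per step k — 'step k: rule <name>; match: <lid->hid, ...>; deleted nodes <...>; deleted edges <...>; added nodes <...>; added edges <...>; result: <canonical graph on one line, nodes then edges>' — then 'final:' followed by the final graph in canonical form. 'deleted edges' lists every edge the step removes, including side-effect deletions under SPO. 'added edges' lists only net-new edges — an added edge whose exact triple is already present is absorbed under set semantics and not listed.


step 1: rule r1; match: 0->7, 1->0, 2->4, 3->6; deleted nodes 7; deleted edges (7,0,cv); (7,4,cv); (7,4,cvk); (7,6,cv); added nodes 10, 11, 12, 13, 14, 15, 16; added edges (13,0,cv); (13,10,cv); (13,12,cv); (14,4,cv); (14,10,cv); (14,11,cv); (15,6,cv); (15,11,cv); (15,12,cv); (16,10,cv); (16,11,cv); (16,12,cv); result: nodes: 0:V, 2:V, 4:V, 6:V, 9:T, 10:V, 11:V, 12:V, 13:T, 14:T, 15:T, 16:T edges: (9,0,cv); (9,2,cv); (9,2,cvk); (9,4,cv); (13,0,cv); (13,10,cv); (13,12,cv); (14,4,cv); (14,10,cv); (14,11,cv); (15,6,cv); (15,11,cv); (15,12,cv); (16,10,cv); (16,11,cv); (16,12,cv)
step 2: rule r1; match: 0->9, 1->0, 2->2, 3->4; deleted nodes 9; deleted edges (9,0,cv); (9,2,cv); (9,2,cvk); (9,4,cv); added nodes 17, 18, 19, 20, 21, 22, 23; added edges (20,0,cv); (20,17,cv); (20,19,cv); (21,2,cv); (21,17,cv); (21,18,cv); (22,4,cv); (22,18,cv); (22,19,cv); (23,17,cv); (23,18,cv); (23,19,cv); result: nodes: 0:V, 2:V, 4:V, 6:V, 10:V, 11:V, 12:V, 13:T, 14:T, 15:T, 16:T, 17:V, 18:V, 19:V, 20:T, 21:T, 22:T, 23:T edges: (13,0,cv); (13,10,cv); (13,12,cv); (14,4,cv); (14,10,cv); (14,11,cv); (15,6,cv); (15,11,cv); (15,12,cv); (16,10,cv); (16,11,cv); (16,12,cv); (20,0,cv); (20,17,cv); (20,19,cv); (21,2,cv); (21,17,cv); (21,18,cv); (22,4,cv); (22,18,cv); (22,19,cv); (23,17,cv); (23,18,cv); (23,19,cv)
final:
nodes: 0:V, 2:V, 4:V, 6:V, 10:V, 11:V, 12:V, 13:T, 14:T, 15:T, 16:T, 17:V, 18:V, 19:V, 20:T, 21:T, 22:T, 23:T
edges: (13,0,cv); (13,10,cv); (13,12,cv); (14,4,cv); (14,10,cv); (14,11,cv); (15,6,cv); (15,11,cv); (15,12,cv); (16,10,cv); (16,11,cv); (16,12,cv); (20,0,cv); (20,17,cv); (20,19,cv); (21,2,cv); (21,17,cv); (21,18,cv); (22,4,cv); (22,18,cv); (22,19,cv); (23,17,cv); (23,18,cv); (23,19,cv)


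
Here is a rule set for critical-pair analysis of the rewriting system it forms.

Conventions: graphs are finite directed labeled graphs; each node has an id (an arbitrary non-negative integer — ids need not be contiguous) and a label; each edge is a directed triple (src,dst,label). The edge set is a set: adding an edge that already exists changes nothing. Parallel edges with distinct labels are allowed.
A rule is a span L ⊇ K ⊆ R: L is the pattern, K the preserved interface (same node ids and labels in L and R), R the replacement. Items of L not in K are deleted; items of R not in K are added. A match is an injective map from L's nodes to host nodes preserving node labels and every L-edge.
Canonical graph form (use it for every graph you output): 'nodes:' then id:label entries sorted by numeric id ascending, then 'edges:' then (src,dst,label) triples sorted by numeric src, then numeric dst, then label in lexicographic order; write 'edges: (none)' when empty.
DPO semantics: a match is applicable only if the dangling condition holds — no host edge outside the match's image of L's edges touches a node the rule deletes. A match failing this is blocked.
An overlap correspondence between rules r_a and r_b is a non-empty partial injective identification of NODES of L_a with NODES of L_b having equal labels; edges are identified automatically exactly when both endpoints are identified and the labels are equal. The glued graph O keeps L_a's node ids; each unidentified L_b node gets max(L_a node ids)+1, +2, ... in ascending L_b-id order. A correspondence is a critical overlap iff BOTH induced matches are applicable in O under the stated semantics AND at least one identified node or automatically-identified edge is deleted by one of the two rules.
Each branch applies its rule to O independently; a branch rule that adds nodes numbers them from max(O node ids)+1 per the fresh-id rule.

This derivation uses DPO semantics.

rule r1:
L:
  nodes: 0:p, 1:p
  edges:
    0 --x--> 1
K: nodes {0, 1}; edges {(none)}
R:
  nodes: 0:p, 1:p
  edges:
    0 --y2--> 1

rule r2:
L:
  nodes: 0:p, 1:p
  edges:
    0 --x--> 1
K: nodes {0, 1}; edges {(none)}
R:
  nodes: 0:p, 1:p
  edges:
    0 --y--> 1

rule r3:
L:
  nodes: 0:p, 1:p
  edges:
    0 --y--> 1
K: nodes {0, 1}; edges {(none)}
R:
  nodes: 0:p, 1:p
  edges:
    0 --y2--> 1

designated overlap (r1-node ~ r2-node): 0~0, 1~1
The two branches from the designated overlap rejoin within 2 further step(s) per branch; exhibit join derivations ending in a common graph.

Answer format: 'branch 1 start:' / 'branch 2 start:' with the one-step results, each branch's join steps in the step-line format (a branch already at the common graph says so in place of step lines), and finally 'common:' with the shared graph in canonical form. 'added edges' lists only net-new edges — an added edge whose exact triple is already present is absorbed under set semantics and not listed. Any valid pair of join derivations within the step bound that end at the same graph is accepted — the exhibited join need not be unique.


branch 1 start:
nodes: 0:p, 1:p
edges: (0,1,y2)
branch 2 start:
nodes: 0:p, 1:p
edges: (0,1,y)
branch 1: already at the common graph (0 steps)
branch 2 step 1: rule r3; match: 0->0, 1->1; deleted nodes (none); deleted edges (0,1,y); added nodes (none); added edges (0,1,y2); result: nodes: 0:p, 1:p edges: (0,1,y2)
common:
nodes: 0:p, 1:p
edges: (0,1,y2)


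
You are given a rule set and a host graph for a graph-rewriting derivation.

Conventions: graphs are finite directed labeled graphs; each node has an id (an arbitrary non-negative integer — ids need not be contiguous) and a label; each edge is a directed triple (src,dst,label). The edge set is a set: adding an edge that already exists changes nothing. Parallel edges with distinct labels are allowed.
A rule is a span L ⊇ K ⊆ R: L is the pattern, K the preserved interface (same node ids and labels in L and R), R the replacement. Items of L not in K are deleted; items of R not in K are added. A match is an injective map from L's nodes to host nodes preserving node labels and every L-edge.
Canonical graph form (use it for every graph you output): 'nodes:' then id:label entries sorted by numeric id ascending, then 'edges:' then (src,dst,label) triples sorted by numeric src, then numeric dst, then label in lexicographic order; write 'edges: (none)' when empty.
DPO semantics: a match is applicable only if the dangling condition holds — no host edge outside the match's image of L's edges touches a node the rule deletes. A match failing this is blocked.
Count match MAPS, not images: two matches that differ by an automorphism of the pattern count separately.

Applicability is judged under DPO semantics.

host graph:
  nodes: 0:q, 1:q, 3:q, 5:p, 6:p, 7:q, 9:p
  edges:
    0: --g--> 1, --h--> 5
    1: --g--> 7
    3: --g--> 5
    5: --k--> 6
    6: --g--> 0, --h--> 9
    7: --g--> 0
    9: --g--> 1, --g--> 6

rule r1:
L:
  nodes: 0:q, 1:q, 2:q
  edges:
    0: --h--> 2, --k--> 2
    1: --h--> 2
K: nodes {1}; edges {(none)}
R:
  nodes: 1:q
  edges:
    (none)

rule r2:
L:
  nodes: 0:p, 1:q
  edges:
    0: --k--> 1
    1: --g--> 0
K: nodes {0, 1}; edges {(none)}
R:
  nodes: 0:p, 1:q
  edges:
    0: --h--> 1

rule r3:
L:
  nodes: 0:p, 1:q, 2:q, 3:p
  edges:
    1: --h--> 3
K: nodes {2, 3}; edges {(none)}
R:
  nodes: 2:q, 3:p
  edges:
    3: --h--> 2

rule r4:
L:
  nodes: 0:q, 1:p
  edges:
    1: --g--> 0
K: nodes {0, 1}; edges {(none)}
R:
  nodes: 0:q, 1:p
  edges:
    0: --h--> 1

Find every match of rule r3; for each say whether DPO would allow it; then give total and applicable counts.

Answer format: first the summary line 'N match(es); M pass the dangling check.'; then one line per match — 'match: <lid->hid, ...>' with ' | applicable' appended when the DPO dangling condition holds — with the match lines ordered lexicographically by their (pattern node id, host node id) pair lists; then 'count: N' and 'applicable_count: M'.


6 match(es); 0 pass the dangling check.
match: 0->6, 1->0, 2->1, 3->5
match: 0->6, 1->0, 2->3, 3->5
match: 0->6, 1->0, 2->7, 3->5
match: 0->9, 1->0, 2->1, 3->5
match: 0->9, 1->0, 2->3, 3->5
match: 0->9, 1->0, 2->7, 3->5
count: 6
applicable_count: 0


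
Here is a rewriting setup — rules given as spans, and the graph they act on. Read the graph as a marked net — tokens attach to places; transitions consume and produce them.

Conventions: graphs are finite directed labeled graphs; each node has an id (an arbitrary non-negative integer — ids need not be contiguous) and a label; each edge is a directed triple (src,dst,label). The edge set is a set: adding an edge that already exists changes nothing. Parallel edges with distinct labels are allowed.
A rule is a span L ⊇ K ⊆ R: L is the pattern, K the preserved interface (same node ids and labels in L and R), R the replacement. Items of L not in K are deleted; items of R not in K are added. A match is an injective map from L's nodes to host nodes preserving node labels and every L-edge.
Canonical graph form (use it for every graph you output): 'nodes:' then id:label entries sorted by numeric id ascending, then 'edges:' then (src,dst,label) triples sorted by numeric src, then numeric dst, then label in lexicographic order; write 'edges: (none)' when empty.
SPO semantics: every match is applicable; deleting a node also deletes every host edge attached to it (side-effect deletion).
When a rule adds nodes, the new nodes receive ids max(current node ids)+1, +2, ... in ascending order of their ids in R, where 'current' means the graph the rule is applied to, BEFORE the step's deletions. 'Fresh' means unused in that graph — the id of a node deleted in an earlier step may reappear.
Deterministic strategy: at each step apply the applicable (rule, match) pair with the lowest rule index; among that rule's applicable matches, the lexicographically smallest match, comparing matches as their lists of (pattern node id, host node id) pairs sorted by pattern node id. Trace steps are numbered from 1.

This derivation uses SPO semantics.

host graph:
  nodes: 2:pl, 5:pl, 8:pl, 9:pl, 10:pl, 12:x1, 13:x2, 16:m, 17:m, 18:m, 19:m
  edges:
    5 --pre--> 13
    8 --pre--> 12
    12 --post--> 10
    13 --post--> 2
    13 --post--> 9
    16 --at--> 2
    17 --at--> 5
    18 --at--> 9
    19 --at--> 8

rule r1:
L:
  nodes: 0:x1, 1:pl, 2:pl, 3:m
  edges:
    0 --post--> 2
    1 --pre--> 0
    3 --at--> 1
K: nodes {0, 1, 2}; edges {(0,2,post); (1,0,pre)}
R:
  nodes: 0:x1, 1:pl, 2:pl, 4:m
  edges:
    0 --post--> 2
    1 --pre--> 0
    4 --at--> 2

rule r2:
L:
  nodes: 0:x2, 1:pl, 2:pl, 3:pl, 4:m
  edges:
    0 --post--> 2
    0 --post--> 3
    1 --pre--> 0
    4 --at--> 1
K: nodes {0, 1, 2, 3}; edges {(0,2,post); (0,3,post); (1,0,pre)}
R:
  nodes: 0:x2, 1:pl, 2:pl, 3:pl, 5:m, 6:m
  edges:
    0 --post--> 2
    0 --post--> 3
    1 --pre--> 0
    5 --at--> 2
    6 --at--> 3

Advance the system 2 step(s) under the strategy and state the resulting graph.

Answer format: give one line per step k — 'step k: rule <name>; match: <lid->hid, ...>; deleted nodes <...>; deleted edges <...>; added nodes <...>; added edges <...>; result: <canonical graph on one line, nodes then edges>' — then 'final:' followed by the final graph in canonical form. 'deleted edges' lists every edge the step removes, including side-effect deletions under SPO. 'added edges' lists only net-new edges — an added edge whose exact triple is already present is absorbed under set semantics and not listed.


step 1: rule r1; match: 0->12, 1->8, 2->10, 3->19; deleted nodes 19; deleted edges (19,8,at); added nodes 20; added edges (20,10,at); result: nodes: 2:pl, 5:pl, 8:pl, 9:pl, 10:pl, 12:x1, 13:x2, 16:m, 17:m, 18:m, 20:m edges: (5,13,pre); (8,12,pre); (12,10,post); (13,2,post); (13,9,post); (16,2,at); (17,5,at); (18,9,at); (20,10,at)
step 2: rule r2; match: 0->13, 1->5, 2->2, 3->9, 4->17; deleted nodes 17; deleted edges (17,5,at); added nodes 21, 22; added edges (21,2,at); (22,9,at); result: nodes: 2:pl, 5:pl, 8:pl, 9:pl, 10:pl, 12:x1, 13:x2, 16:m, 18:m, 20:m, 21:m, 22:m edges: (5,13,pre); (8,12,pre); (12,10,post); (13,2,post); (13,9,post); (16,2,at); (18,9,at); (20,10,at); (21,2,at); (22,9,at)
final:
nodes: 2:pl, 5:pl, 8:pl, 9:pl, 10:pl, 12:x1, 13:x2, 16:m, 18:m, 20:m, 21:m, 22:m
edges: (5,13,pre); (8,12,pre); (12,10,post); (13,2,post); (13,9,post); (16,2,at); (18,9,at); (20,10,at); (21,2,at); (22,9,at)


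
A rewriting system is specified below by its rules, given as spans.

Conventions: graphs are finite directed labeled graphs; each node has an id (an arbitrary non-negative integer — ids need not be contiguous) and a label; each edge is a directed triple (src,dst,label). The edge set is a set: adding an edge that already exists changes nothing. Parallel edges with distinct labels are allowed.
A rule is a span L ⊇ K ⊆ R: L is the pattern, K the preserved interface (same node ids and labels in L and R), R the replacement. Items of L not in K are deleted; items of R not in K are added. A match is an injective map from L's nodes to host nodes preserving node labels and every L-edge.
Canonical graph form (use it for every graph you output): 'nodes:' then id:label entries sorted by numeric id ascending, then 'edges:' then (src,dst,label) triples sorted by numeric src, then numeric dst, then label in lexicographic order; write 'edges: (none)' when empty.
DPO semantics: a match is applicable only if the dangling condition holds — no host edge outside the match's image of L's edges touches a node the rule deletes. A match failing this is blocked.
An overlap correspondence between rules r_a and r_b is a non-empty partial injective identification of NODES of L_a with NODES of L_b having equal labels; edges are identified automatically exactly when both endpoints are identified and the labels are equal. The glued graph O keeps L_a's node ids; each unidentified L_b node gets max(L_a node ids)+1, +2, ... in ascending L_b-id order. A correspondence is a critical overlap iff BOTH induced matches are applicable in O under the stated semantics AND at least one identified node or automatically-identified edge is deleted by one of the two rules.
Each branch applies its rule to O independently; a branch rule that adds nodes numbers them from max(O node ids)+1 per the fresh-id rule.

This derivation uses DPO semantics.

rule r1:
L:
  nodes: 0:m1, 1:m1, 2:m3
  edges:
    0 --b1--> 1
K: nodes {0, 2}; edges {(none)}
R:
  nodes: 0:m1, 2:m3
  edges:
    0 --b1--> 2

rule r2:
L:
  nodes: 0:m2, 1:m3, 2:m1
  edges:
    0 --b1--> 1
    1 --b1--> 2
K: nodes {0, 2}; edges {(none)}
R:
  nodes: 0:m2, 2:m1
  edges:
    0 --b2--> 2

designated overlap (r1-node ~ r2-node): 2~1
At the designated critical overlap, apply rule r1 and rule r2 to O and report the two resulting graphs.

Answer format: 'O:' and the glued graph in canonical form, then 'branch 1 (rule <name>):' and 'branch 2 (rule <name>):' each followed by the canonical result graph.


O:
nodes: 0:m1, 1:m1, 2:m3, 3:m2, 4:m1
edges: (0,1,b1); (2,4,b1); (3,2,b1)
branch 1 (rule r1):
nodes: 0:m1, 2:m3, 3:m2, 4:m1
edges: (0,2,b1); (2,4,b1); (3,2,b1)
branch 2 (rule r2):
nodes: 0:m1, 1:m1, 3:m2, 4:m1
edges: (0,1,b1); (3,4,b2)


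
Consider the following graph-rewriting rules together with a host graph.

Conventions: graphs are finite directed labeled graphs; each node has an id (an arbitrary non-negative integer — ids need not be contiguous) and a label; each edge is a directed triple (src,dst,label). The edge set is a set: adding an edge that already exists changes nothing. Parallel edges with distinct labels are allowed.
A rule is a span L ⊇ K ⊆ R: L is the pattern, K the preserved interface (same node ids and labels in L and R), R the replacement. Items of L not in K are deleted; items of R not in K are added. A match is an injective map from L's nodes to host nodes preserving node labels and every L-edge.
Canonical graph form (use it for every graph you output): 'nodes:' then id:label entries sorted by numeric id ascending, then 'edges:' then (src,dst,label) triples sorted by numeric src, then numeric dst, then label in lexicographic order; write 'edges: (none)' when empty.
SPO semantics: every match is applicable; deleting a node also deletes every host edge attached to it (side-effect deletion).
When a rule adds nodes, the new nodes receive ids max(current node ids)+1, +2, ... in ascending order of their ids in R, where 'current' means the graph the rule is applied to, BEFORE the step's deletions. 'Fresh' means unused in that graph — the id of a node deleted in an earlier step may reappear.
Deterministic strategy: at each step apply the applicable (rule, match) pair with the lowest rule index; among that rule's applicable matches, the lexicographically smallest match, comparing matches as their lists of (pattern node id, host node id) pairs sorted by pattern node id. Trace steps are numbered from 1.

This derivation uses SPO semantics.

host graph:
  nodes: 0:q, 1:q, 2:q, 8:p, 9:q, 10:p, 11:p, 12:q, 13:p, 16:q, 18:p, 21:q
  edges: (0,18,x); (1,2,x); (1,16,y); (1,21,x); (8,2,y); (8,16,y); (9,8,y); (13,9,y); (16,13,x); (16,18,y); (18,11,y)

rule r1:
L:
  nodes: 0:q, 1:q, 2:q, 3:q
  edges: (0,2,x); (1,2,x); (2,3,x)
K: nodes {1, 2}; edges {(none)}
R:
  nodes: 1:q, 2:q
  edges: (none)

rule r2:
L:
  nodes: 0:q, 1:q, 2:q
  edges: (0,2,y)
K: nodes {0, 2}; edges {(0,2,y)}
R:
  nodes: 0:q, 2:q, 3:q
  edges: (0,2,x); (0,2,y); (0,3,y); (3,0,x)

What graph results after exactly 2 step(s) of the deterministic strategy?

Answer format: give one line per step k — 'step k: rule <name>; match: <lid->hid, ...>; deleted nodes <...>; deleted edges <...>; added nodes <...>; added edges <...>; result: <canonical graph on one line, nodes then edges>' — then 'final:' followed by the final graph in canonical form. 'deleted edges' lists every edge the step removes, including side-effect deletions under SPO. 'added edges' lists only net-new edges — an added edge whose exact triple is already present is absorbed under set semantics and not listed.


step 1: rule r2; match: 0->1, 1->0, 2->16; deleted nodes 0; deleted edges (0,18,x); added nodes 22; added edges (1,16,x); (1,22,y); (22,1,x); result: nodes: 1:q, 2:q, 8:p, 9:q, 10:p, 11:p, 12:q, 13:p, 16:q, 18:p, 21:q, 22:q edges: (1,2,x); (1,16,x); (1,16,y); (1,21,x); (1,22,y); (8,2,y); (8,16,y); (9,8,y); (13,9,y); (16,13,x); (16,18,y); (18,11,y); (22,1,x)
step 2: rule r2; match: 0->1, 1->2, 2->16; deleted nodes 2; deleted edges (1,2,x); (8,2,y); added nodes 23; added edges (1,23,y); (23,1,x); result: nodes: 1:q, 8:p, 9:q, 10:p, 11:p, 12:q, 13:p, 16:q, 18:p, 21:q, 22:q, 23:q edges: (1,16,x); (1,16,y); (1,21,x); (1,22,y); (1,23,y); (8,16,y); (9,8,y); (13,9,y); (16,13,x); (16,18,y); (18,11,y); (22,1,x); (23,1,x)
final:
nodes: 1:q, 8:p, 9:q, 10:p, 11:p, 12:q, 13:p, 16:q, 18:p, 21:q, 22:q, 23:q
edges: (1,16,x); (1,16,y); (1,21,x); (1,22,y); (1,23,y); (8,16,y); (9,8,y); (13,9,y); (16,13,x); (16,18,y); (18,11,y); (22,1,x); (23,1,x)


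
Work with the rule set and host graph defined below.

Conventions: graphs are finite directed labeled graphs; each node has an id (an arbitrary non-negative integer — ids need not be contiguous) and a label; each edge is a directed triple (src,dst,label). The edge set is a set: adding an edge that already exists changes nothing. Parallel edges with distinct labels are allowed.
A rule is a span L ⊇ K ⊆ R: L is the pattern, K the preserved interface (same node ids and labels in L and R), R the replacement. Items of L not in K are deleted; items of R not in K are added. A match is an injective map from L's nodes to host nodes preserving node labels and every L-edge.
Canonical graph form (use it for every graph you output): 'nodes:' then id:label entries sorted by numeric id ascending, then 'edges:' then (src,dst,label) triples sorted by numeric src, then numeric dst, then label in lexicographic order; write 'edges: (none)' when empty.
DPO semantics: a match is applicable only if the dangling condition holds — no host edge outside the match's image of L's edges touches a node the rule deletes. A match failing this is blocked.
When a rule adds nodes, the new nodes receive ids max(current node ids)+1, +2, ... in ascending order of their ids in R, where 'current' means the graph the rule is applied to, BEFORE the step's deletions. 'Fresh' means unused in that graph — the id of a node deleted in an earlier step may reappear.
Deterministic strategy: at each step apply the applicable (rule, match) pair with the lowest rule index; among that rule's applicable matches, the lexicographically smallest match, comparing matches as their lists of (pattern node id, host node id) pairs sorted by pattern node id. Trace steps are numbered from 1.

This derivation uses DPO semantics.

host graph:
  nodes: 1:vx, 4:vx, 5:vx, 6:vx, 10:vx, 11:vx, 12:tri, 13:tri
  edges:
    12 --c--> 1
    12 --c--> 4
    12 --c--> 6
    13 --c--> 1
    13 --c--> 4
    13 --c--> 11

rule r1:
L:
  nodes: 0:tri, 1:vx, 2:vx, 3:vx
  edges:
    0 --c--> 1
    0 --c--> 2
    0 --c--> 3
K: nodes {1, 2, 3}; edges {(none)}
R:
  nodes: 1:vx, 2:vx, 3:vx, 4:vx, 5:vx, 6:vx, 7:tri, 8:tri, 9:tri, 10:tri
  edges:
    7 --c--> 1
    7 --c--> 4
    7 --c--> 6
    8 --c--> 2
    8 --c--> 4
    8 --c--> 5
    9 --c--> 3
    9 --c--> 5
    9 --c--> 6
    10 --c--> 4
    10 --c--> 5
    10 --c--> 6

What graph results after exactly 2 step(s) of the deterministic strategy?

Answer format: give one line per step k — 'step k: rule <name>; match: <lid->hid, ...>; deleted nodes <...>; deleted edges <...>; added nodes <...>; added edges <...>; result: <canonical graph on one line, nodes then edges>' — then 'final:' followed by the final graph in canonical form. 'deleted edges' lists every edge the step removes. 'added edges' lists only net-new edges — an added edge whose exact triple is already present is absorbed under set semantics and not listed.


step 1: rule r1; match: 0->12, 1->1, 2->4, 3->6; deleted nodes 12; deleted edges (12,1,c); (12,4,c); (12,6,c); added nodes 14, 15, 16, 17, 18, 19, 20; added edges (17,1,c); (17,14,c); (17,16,c); (18,4,c); (18,14,c); (18,15,c); (19,6,c); (19,15,c); (19,16,c); (20,14,c); (20,15,c); (20,16,c); result: nodes: 1:vx, 4:vx, 5:vx, 6:vx, 10:vx, 11:vx, 13:tri, 14:vx, 15:vx, 16:vx, 17:tri, 18:tri, 19:tri, 20:tri edges: (13,1,c); (13,4,c); (13,11,c); (17,1,c); (17,14,c); (17,16,c); (18,4,c); (18,14,c); (18,15,c); (19,6,c); (19,15,c); (19,16,c); (20,14,c); (20,15,c); (20,16,c)
step 2: rule r1; match: 0->13, 1->1, 2->4, 3->11; deleted nodes 13; deleted edges (13,1,c); (13,4,c); (13,11,c); added nodes 21, 22, 23, 24, 25, 26, 27; added edges (24,1,c); (24,21,c); (24,23,c); (25,4,c); (25,21,c); (25,22,c); (26,11,c); (26,22,c); (26,23,c); (27,21,c); (27,22,c); (27,23,c); result: nodes: 1:vx, 4:vx, 5:vx, 6:vx, 10:vx, 11:vx, 14:vx, 15:vx, 16:vx, 17:tri, 18:tri, 19:tri, 20:tri, 21:vx, 22:vx, 23:vx, 24:tri, 25:tri, 26:tri, 27:tri edges: (17,1,c); (17,14,c); (17,16,c); (18,4,c); (18,14,c); (18,15,c); (19,6,c); (19,15,c); (19,16,c); (20,14,c); (20,15,c); (20,16,c); (24,1,c); (24,21,c); (24,23,c); (25,4,c); (25,21,c); (25,22,c); (26,11,c); (26,22,c); (26,23,c); (27,21,c); (27,22,c); (27,23,c)
final:
nodes: 1:vx, 4:vx, 5:vx, 6:vx, 10:vx, 11:vx, 14:vx, 15:vx, 16:vx, 17:tri, 18:tri, 19:tri, 20:tri, 21:vx, 22:vx, 23:vx, 24:tri, 25:tri, 26:tri, 27:tri
edges: (17,1,c); (17,14,c); (17,16,c); (18,4,c); (18,14,c); (18,15,c); (19,6,c); (19,15,c); (19,16,c); (20,14,c); (20,15,c); (20,16,c); (24,1,c); (24,21,c); (24,23,c); (25,4,c); (25,21,c); (25,22,c); (26,11,c); (26,22,c); (26,23,c); (27,21,c); (27,22,c); (27,23,c)


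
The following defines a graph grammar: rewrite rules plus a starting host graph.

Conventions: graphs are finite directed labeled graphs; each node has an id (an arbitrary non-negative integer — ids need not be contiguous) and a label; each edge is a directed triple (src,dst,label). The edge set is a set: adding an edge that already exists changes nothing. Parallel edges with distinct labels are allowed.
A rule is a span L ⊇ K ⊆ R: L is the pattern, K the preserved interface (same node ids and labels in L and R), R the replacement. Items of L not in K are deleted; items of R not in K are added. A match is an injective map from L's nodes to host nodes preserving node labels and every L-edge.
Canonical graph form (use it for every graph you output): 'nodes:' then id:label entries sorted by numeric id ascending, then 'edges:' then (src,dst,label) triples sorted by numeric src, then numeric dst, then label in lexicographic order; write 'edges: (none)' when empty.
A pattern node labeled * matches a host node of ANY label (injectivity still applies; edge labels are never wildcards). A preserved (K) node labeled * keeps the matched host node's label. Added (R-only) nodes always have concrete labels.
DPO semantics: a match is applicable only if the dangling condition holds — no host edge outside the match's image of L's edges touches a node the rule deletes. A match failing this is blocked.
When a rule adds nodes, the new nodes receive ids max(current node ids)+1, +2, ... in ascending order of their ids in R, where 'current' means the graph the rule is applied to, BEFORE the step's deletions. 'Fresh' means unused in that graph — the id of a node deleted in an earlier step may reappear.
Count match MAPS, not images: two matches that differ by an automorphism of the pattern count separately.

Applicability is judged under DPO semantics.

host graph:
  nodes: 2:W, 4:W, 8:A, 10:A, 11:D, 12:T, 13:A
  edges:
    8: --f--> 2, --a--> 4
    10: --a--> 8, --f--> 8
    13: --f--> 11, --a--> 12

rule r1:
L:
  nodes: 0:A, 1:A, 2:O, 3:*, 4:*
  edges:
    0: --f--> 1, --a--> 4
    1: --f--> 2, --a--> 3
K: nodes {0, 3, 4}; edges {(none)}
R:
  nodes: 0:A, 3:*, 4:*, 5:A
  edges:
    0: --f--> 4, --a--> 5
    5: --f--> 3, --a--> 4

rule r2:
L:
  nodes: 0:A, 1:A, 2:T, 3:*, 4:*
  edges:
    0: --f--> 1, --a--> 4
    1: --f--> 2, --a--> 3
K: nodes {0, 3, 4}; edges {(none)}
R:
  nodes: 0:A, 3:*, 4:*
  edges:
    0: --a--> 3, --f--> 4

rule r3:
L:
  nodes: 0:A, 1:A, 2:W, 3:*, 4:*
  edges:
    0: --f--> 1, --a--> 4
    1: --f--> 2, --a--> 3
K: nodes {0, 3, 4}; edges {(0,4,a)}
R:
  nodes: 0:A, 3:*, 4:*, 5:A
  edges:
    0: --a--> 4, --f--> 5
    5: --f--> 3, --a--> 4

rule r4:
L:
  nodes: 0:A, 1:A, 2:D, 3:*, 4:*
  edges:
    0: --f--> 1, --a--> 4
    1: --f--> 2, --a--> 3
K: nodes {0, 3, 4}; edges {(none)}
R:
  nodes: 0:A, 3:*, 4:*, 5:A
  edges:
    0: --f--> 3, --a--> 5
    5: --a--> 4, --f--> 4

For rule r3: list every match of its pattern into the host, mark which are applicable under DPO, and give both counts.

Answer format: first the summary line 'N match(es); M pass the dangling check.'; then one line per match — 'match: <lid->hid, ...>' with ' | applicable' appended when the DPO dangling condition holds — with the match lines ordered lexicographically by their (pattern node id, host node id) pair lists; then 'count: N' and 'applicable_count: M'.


0 match(es); 0 pass the dangling check.
count: 0
applicable_count: 0


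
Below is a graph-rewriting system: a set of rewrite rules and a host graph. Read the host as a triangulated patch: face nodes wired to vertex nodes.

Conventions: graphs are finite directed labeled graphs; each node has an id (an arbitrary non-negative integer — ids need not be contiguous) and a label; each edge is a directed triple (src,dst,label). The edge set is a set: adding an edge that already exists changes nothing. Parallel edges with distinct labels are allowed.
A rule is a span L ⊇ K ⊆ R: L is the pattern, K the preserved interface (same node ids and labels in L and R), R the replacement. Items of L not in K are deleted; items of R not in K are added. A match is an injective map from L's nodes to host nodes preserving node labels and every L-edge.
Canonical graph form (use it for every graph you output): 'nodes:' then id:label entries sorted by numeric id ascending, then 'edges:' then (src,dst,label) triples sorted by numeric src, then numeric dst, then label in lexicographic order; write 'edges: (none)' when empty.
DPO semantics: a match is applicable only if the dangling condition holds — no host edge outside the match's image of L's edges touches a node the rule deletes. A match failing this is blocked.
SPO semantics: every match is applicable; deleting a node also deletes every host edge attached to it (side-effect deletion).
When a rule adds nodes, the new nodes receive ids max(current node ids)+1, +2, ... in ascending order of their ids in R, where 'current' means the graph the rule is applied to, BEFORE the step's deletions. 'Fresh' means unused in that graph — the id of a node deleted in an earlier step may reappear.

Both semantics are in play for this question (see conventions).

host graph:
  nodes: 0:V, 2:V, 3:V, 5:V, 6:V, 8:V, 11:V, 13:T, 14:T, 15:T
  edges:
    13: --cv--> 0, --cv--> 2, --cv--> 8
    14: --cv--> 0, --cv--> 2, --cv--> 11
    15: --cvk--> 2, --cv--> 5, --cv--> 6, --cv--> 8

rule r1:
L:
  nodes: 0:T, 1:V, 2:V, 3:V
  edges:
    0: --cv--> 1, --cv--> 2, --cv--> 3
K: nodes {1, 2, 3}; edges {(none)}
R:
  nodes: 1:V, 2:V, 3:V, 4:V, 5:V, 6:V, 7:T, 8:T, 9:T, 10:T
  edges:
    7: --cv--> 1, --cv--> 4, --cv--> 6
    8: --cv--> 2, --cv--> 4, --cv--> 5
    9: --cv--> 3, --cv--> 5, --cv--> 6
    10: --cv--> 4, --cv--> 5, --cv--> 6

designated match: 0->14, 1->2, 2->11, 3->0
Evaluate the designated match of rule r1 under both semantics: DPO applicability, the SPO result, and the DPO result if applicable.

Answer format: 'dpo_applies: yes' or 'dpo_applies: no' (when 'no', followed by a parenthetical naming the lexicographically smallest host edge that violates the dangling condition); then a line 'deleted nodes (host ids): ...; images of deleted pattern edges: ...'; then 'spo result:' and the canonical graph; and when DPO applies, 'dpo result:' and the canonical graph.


dpo_applies: yes
deleted nodes (host ids): 14; images of deleted pattern edges: (14,0,cv); (14,2,cv); (14,11,cv)
spo result:
nodes: 0:V, 2:V, 3:V, 5:V, 6:V, 8:V, 11:V, 13:T, 15:T, 16:V, 17:V, 18:V, 19:T, 20:T, 21:T, 22:T
edges: (13,0,cv); (13,2,cv); (13,8,cv); (15,2,cvk); (15,5,cv); (15,6,cv); (15,8,cv); (19,2,cv); (19,16,cv); (19,18,cv); (20,11,cv); (20,16,cv); (20,17,cv); (21,0,cv); (21,17,cv); (21,18,cv); (22,16,cv); (22,17,cv); (22,18,cv)
dpo result:
nodes: 0:V, 2:V, 3:V, 5:V, 6:V, 8:V, 11:V, 13:T, 15:T, 16:V, 17:V, 18:V, 19:T, 20:T, 21:T, 22:T
edges: (13,0,cv); (13,2,cv); (13,8,cv); (15,2,cvk); (15,5,cv); (15,6,cv); (15,8,cv); (19,2,cv); (19,16,cv); (19,18,cv); (20,11,cv); (20,16,cv); (20,17,cv); (21,0,cv); (21,17,cv); (21,18,cv); (22,16,cv); (22,17,cv); (22,18,cv)


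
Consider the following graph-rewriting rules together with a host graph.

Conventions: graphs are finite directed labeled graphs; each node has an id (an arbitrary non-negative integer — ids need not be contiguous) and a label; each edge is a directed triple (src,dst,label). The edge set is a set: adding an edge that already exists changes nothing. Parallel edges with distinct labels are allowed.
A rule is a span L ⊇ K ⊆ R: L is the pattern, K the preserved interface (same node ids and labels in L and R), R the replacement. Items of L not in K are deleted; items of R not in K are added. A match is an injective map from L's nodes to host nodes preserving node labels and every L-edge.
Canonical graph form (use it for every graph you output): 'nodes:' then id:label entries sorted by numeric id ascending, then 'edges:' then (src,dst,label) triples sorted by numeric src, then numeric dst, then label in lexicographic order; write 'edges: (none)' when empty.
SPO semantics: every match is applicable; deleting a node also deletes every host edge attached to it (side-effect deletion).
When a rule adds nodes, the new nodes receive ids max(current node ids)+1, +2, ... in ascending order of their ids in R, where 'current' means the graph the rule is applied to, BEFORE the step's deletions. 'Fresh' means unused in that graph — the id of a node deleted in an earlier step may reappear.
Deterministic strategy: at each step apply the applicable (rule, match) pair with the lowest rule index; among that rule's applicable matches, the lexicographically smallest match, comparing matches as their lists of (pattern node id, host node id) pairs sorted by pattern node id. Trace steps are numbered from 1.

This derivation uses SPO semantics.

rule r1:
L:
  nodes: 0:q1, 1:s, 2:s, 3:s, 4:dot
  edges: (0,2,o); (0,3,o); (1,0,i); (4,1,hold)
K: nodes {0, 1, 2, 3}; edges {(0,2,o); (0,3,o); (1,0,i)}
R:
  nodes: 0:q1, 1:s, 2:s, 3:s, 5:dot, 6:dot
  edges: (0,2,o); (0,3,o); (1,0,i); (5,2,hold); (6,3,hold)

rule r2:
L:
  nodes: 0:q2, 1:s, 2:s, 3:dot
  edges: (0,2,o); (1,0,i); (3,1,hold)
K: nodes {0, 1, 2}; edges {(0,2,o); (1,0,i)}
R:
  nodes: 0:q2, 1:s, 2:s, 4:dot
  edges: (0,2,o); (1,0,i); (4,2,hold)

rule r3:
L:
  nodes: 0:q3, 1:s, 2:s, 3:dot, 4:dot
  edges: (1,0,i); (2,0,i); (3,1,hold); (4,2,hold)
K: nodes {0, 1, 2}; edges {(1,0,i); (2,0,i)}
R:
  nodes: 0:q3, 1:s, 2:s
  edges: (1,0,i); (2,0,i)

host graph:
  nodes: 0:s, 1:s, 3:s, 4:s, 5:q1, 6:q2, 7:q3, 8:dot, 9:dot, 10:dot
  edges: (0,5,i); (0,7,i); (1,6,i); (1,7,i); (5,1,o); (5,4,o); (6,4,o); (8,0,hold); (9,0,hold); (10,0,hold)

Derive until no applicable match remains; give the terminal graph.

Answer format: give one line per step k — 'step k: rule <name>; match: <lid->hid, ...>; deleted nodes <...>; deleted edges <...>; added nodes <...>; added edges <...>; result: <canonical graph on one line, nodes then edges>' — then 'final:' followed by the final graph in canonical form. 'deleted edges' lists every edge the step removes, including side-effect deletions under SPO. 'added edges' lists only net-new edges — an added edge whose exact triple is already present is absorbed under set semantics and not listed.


step 1: rule r1; match: 0->5, 1->0, 2->1, 3->4, 4->8; deleted nodes 8; deleted edges (8,0,hold); added nodes 11, 12; added edges (11,1,hold); (12,4,hold); result: nodes: 0:s, 1:s, 3:s, 4:s, 5:q1, 6:q2, 7:q3, 9:dot, 10:dot, 11:dot, 12:dot edges: (0,5,i); (0,7,i); (1,6,i); (1,7,i); (5,1,o); (5,4,o); (6,4,o); (9,0,hold); (10,0,hold); (11,1,hold); (12,4,hold)
step 2: rule r1; match: 0->5, 1->0, 2->1, 3->4, 4->9; deleted nodes 9; deleted edges (9,0,hold); added nodes 13, 14; added edges (13,1,hold); (14,4,hold); result: nodes: 0:s, 1:s, 3:s, 4:s, 5:q1, 6:q2, 7:q3, 10:dot, 11:dot, 12:dot, 13:dot, 14:dot edges: (0,5,i); (0,7,i); (1,6,i); (1,7,i); (5,1,o); (5,4,o); (6,4,o); (10,0,hold); (11,1,hold); (12,4,hold); (13,1,hold); (14,4,hold)
step 3: rule r1; match: 0->5, 1->0, 2->1, 3->4, 4->10; deleted nodes 10; deleted edges (10,0,hold); added nodes 15, 16; added edges (15,1,hold); (16,4,hold); result: nodes: 0:s, 1:s, 3:s, 4:s, 5:q1, 6:q2, 7:q3, 11:dot, 12:dot, 13:dot, 14:dot, 15:dot, 16:dot edges: (0,5,i); (0,7,i); (1,6,i); (1,7,i); (5,1,o); (5,4,o); (6,4,o); (11,1,hold); (12,4,hold); (13,1,hold); (14,4,hold); (15,1,hold); (16,4,hold)
step 4: rule r2; match: 0->6, 1->1, 2->4, 3->11; deleted nodes 11; deleted edges (11,1,hold); added nodes 17; added edges (17,4,hold); result: nodes: 0:s, 1:s, 3:s, 4:s, 5:q1, 6:q2, 7:q3, 12:dot, 13:dot, 14:dot, 15:dot, 16:dot, 17:dot edges: (0,5,i); (0,7,i); (1,6,i); (1,7,i); (5,1,o); (5,4,o); (6,4,o); (12,4,hold); (13,1,hold); (14,4,hold); (15,1,hold); (16,4,hold); (17,4,hold)
step 5: rule r2; match: 0->6, 1->1, 2->4, 3->13; deleted nodes 13; deleted edges (13,1,hold); added nodes 18; added edges (18,4,hold); result: nodes: 0:s, 1:s, 3:s, 4:s, 5:q1, 6:q2, 7:q3, 12:dot, 14:dot, 15:dot, 16:dot, 17:dot, 18:dot edges: (0,5,i); (0,7,i); (1,6,i); (1,7,i); (5,1,o); (5,4,o); (6,4,o); (12,4,hold); (14,4,hold); (15,1,hold); (16,4,hold); (17,4,hold); (18,4,hold)
step 6: rule r2; match: 0->6, 1->1, 2->4, 3->15; deleted nodes 15; deleted edges (15,1,hold); added nodes 19; added edges (19,4,hold); result: nodes: 0:s, 1:s, 3:s, 4:s, 5:q1, 6:q2, 7:q3, 12:dot, 14:dot, 16:dot, 17:dot, 18:dot, 19:dot edges: (0,5,i); (0,7,i); (1,6,i); (1,7,i); (5,1,o); (5,4,o); (6,4,o); (12,4,hold); (14,4,hold); (16,4,hold); (17,4,hold); (18,4,hold); (19,4,hold)
final:
nodes: 0:s, 1:s, 3:s, 4:s, 5:q1, 6:q2, 7:q3, 12:dot, 14:dot, 16:dot, 17:dot, 18:dot, 19:dot
edges: (0,5,i); (0,7,i); (1,6,i); (1,7,i); (5,1,o); (5,4,o); (6,4,o); (12,4,hold); (14,4,hold); (16,4,hold); (17,4,hold); (18,4,hold); (19,4,hold)


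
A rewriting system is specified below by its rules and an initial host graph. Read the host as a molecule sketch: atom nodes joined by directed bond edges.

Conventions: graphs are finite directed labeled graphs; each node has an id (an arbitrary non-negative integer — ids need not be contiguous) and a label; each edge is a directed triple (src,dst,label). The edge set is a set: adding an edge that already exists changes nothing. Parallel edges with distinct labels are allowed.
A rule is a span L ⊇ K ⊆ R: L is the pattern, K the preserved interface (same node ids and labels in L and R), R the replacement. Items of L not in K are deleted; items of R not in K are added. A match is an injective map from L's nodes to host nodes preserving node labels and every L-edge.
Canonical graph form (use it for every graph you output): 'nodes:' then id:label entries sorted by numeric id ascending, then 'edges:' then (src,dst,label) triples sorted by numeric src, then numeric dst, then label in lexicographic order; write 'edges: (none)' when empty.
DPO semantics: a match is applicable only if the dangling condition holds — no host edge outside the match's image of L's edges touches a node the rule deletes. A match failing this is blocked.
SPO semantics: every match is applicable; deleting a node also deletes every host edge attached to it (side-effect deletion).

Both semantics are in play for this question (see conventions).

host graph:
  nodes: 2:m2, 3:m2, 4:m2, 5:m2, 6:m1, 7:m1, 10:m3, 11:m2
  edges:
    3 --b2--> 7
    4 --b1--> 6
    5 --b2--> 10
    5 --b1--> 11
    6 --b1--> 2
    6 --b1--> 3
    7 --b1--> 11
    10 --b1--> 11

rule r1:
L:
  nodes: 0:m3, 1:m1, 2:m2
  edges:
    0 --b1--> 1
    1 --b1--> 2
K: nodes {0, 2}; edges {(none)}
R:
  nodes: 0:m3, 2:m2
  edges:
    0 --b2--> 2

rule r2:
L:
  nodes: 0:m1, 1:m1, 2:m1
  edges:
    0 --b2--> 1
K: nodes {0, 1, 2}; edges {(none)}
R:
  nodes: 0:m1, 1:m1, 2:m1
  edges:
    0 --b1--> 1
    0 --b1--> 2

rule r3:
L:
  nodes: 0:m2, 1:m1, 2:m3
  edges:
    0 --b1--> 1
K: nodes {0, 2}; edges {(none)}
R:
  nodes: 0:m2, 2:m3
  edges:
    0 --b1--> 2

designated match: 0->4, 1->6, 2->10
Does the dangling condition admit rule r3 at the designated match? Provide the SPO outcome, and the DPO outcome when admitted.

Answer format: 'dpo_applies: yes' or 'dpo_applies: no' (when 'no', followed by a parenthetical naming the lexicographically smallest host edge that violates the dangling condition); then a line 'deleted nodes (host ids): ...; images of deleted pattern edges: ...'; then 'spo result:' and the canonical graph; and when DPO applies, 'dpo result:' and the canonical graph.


dpo_applies: no
(the rule deletes node 6, which keeps host edge (6,2,b1) outside the match image — the dangling condition fails, DPO blocks; SPO proceeds and side-deletes such edges)
deleted nodes (host ids): 6; images of deleted pattern edges: (4,6,b1)
spo result:
nodes: 2:m2, 3:m2, 4:m2, 5:m2, 7:m1, 10:m3, 11:m2
edges: (3,7,b2); (4,10,b1); (5,10,b2); (5,11,b1); (7,11,b1); (10,11,b1)
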